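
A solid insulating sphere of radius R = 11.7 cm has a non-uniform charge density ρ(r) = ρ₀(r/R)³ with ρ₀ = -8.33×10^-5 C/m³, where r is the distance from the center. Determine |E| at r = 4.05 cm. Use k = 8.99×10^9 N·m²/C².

|E| = 2.63×10^3 V/m

Symmetry ⇒ E = E(r) r̂. Gaussian sphere of radius r = 4.05 cm (r < R).
Integrate the density: Q_enc = 4π ∫₀^r ρ₀(r'/R)^3 r'² dr' = 4πρ₀ r^6/(6·R³) = -4.807e-10 C.
Gauss's law: E·4πr² = Q_enc/ε₀.
E = k|Q_enc|/r² = (8.99×10^9)(4.807×10^-10)/(0.0405)² = 2.63e3 N/C.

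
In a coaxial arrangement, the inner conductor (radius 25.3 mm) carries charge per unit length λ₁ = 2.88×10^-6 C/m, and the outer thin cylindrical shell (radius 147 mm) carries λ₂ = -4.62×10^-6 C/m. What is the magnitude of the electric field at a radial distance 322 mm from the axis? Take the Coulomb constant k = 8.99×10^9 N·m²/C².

|E| ≈ 9.72e4 N/C

Choose a coaxial cylinder of radius r = 322 mm (arbitrary length L) as the Gaussian surface (r > 147 mm, enclosing both).
λ_enc = λ₁ + λ₂ = (2.88e-6) + (-4.62e-6) = -1.74e-6 C/m.
By Gauss's law (flux through the curved wall only), E·2πrL = λ_enc L/ε₀.
E = 2k|λ_enc|/r = 2(8.99×10^9)(1.74×10^-6)/(0.322) = 9.72×10^4 N/C.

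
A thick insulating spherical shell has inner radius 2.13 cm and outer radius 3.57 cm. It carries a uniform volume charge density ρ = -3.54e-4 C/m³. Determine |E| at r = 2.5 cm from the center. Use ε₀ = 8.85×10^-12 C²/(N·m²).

|E| = 1.27×10^5 N/C

Take a concentric spherical Gaussian surface of radius r = 2.5 cm (within the shell material, 2.13 cm < r < 3.57 cm).
Enclosed charge is the volume from a to r: Q_enc = (4π/3)ρ(r³ − a³) = -8.84×10^-9 C.
By Gauss's law, ∮E·dA = E·4πr² = Q_enc/ε₀.
E = |Q_enc|/(4πε₀r²) = (8.84e-9)/(4π·8.85×10^-12·(0.025)²) = 1.27e5 N/C.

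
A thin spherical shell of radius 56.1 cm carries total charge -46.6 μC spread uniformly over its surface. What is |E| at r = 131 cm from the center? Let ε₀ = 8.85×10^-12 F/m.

2.44×10^5 N/C

Use a concentric Gaussian sphere at r = 131 cm (r > 56.1 cm).
The entire shell is enclosed: Q_enc = -4.66e-5 C.
By Gauss's law, ∮E·dA = E·4πr² = Q_enc/ε₀.
E = |Q_enc|/(4πε₀r²) = (4.66e-5)/(4π·8.85×10^-12·(1.31)²) = 2.44×10^5 N/C.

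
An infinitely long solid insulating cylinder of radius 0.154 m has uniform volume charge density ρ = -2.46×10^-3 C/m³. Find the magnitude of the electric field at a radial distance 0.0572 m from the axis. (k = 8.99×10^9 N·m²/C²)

Take a coaxial cylindrical Gaussian surface of radius r = 0.0572 m and length L (r < R).
Enclosed charge per unit length: λ_enc = ρ·πr² = (-2.46e-3)π(0.0572)² = -2.529×10^-5 C/m.
Since E is radial and uniform over the curved surface, Φ = E·2πrL = Q_enc/ε₀ = λ_enc L/ε₀.
E = 2k|λ_enc|/r = 2(8.99×10^9)(2.529×10^-5)/(0.0572) = 7.95e6 N/C.

|E| ≈ 7.95e6 N/C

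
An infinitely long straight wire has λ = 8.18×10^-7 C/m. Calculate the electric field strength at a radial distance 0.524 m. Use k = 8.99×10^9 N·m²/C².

2.81e4 N/C

Take a coaxial cylindrical Gaussian surface of radius r = 0.524 m and length L.
Q_enc = λL, so λ_enc = 8.18e-7 C/m.
Applying ∮E·dA = Q_enc/ε₀ with the end caps contributing no flux:
E = 2k|λ_enc|/r = 2(8.99×10^9)(8.18×10^-7)/(0.524) = 2.81e4 N/C.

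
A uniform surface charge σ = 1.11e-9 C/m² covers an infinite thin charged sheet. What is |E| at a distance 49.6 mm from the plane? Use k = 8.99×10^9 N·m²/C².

62.7 N/C

By planar symmetry E is perpendicular to the sheet and uniform; use a Gaussian pillbox with flat faces of area A on each side of the sheet.
Flux Φ = 2EA and Q_enc = σA, so 2EA = σA/ε₀ ⇒ E = |σ|/(2ε₀), independent of distance.
E = 2πk|σ| = 2π(8.99×10^9)(1.11e-9) = 62.7 N/C.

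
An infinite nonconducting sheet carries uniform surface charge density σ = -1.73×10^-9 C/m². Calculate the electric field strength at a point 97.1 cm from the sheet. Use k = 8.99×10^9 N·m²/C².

By planar symmetry E is perpendicular to the sheet and uniform; use a Gaussian pillbox with flat faces of area A on each side of the sheet.
Only the two end caps contribute flux: Φ = 2EA. With Q_enc = σA, Gauss's law gives E = |σ|/(2ε₀).
E = 2πk|σ| = 2π(8.99×10^9)(1.73×10^-9) = 97.7 N/C.

97.7 N/C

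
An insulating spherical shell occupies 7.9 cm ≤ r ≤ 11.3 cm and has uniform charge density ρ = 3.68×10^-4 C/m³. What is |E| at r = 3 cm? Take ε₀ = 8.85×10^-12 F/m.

Use a concentric Gaussian sphere at r = 3 cm (r < 7.9 cm, inside the empty cavity).
No charge is enclosed, so by Gauss's law E·4πr² = 0 ⇒ E = 0.

E = 0 (no enclosed charge)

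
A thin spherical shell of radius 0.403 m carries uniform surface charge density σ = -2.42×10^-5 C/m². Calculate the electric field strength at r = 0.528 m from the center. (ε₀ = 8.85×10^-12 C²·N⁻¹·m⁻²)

E = 1.59e6 N/C

By spherical symmetry E is radial; choose a Gaussian sphere of radius r = 0.528 m (r > 0.403 m).
The entire shell is enclosed: Q_enc = σ·4πR² = (-2.42×10^-5)·4π·(0.403)² = -4.939×10^-5 C.
Gauss's law: E·4πr² = Q_enc/ε₀.
E = |Q_enc|/(4πε₀r²) = (4.939×10^-5)/(4π·8.85×10^-12·(0.528)²) = 1.59×10^6 N/C.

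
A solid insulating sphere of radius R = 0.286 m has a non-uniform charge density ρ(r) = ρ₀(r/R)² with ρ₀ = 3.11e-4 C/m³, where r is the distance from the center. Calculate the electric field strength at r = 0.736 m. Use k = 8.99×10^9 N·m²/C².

By spherical symmetry E is radial; choose a Gaussian sphere of radius r = 0.736 m (r > R, all charge enclosed).
Q_enc = 4π ∫₀^R ρ₀(r'/R)^2 r'² dr' = 4πρ₀R³/5 = 1.829×10^-5 C.
Since E is radial and uniform over the Gaussian sphere, Φ = E·4πr² = Q_enc/ε₀.
E = k|Q_enc|/r² = (8.99×10^9)(1.829×10^-5)/(0.736)² = 3.03×10^5 N/C.

|E| ≈ 3.03e5 N/C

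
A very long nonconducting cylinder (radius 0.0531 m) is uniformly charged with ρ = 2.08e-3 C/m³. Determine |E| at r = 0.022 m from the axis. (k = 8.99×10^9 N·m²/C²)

By cylindrical symmetry E is radial; use a coaxial Gaussian cylinder of radius 0.022 m and length L (r < R).
Charge inside radius r per length L is ρ·πr²·L, so λ_enc = ρπr² = 3.163×10^-6 C/m.
Gauss's law: E·2πrL = λ_enc L/ε₀.
E = 2k|λ_enc|/r = 2(8.99×10^9)(3.163×10^-6)/(0.022) = 2.58×10^6 N/C.

|E| = 2.58e6 V/m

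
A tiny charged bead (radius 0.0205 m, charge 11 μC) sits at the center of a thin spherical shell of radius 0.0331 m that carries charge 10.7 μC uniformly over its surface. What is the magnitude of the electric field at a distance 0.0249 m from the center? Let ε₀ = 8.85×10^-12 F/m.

Use a concentric Gaussian sphere at r = 0.0249 m (between the bodies, 0.0205 m < r < 0.0331 m).
The shell at 0.0331 m lies outside the Gaussian surface, so Q_enc = 11 μC = 1.10×10^-5 C.
By Gauss's law, ∮E·dA = E·4πr² = Q_enc/ε₀.
E = |Q_enc|/(4πε₀r²) = (1.10×10^-5)/(4π·8.85×10^-12·(0.0249)²) = 1.60e8 N/C.

E = 1.60e8 N/C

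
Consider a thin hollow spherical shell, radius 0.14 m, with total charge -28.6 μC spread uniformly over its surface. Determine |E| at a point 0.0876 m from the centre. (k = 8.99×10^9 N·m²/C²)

|E| = 0 N/C

By spherical symmetry E is radial; choose a Gaussian sphere of radius r = 0.0876 m (inside the shell, r < 0.14 m).
All the charge is outside the Gaussian surface: Q_enc = 0, hence E = 0 everywhere inside the shell.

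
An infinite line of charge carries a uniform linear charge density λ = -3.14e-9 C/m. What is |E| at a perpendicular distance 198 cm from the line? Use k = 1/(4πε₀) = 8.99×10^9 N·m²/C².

|E| = 28.5 N/C

Choose a coaxial cylinder of radius r = 198 cm (arbitrary length L) as the Gaussian surface.
Q_enc = λL, so λ_enc = -3.14e-9 C/m.
Applying ∮E·dA = Q_enc/ε₀ with the end caps contributing no flux:
E = 2k|λ_enc|/r = 2(8.99×10^9)(3.14×10^-9)/(1.98) = 28.5 N/C.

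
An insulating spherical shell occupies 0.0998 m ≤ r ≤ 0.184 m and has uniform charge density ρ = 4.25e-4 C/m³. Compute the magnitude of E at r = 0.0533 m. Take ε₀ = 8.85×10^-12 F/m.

Use a concentric Gaussian sphere at r = 0.0533 m (r < 0.0998 m, inside the empty cavity).
No charge is enclosed, so by Gauss's law E·4πr² = 0 ⇒ E = 0.

E = 0 (no enclosed charge)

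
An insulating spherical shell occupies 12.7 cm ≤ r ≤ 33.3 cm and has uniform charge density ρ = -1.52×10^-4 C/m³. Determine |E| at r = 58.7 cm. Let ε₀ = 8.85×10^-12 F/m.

Take a concentric spherical Gaussian surface of radius r = 58.7 cm (r > 33.3 cm, enclosing the whole shell).
Q_enc = ρ·(4π/3)(b³ − a³) = (-1.52e-4)·(4π/3)·((0.333)³ − (0.127)³) = -2.221e-5 C.
Since E is radial and uniform over the Gaussian sphere, Φ = E·4πr² = Q_enc/ε₀.
E = |Q_enc|/(4πε₀r²) = (2.221×10^-5)/(4π·8.85×10^-12·(0.587)²) = 5.79×10^5 N/C.

E = 5.79e5 V/m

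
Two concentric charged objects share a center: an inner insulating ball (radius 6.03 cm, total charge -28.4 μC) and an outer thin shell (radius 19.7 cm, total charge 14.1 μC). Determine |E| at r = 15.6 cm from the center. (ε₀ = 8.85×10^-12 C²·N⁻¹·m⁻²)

Use a concentric Gaussian sphere at r = 15.6 cm (between the bodies, 6.03 cm < r < 19.7 cm).
The shell at 19.7 cm lies outside the Gaussian surface, so Q_enc = -28.4 μC = -2.84e-5 C.
Applying ∮E·dA = Q_enc/ε₀ with Φ = E(4πr²):
E = |Q_enc|/(4πε₀r²) = (2.84×10^-5)/(4π·8.85×10^-12·(0.156)²) = 1.05×10^7 N/C.

E = 1.05e7 V/m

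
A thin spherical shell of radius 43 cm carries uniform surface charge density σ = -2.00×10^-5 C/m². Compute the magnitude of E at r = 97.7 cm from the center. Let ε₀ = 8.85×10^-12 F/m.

|E| = 4.38e5 N/C

Symmetry ⇒ E = E(r) r̂. Gaussian sphere of radius r = 97.7 cm (r > 43 cm).
The entire shell is enclosed: Q_enc = σ·4πR² = (-2.00e-5)·4π·(0.43)² = -4.647e-5 C.
Gauss's law: E·4πr² = Q_enc/ε₀.
E = |Q_enc|/(4πε₀r²) = (4.647×10^-5)/(4π·8.85×10^-12·(0.977)²) = 4.38×10^5 N/C.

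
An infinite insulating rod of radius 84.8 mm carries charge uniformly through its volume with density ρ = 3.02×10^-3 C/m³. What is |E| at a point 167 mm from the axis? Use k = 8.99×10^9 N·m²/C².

By cylindrical symmetry E is radial; use a coaxial Gaussian cylinder of radius 167 mm and length L (r > 84.8 mm, full cross-section enclosed).
λ_enc = ρ·πR² = (3.02×10^-3)π(0.0848)² = 6.823e-5 C/m.
Applying ∮E·dA = Q_enc/ε₀ with the end caps contributing no flux:
E = 2k|λ_enc|/r = 2(8.99×10^9)(6.823×10^-5)/(0.167) = 7.35×10^6 N/C.

E = 7.35e6 N/C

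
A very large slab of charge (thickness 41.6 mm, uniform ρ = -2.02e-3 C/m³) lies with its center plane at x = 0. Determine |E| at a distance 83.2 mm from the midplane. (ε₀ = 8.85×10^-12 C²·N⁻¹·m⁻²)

E ≈ 4.75×10^6 N/C

The point |x| = 83.2 mm lies outside the slab (half-thickness 0.0208 m). A symmetric pillbox spanning the full slab encloses Q_enc = ρ·d·A.
Flux = 2EA ⇒ E = |ρ|d/(2ε₀), independent of distance outside.
E = (2.02×10^-3)(0.0416)/(2·8.85×10^-12) = 4.75×10^6 N/C.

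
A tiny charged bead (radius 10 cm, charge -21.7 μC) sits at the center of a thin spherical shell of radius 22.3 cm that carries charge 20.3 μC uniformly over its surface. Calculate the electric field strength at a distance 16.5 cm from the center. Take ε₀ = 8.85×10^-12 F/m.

7.17×10^6 N/C

Symmetry ⇒ E = E(r) r̂. Gaussian sphere of radius r = 16.5 cm (between the bodies, 10 cm < r < 22.3 cm).
Only the inner charge is enclosed; the outer shell contributes nothing inside itself. Q_enc = -21.7 μC = -2.17e-5 C.
Since E is radial and uniform over the Gaussian sphere, Φ = E·4πr² = Q_enc/ε₀.
E = |Q_enc|/(4πε₀r²) = (2.17e-5)/(4π·8.85×10^-12·(0.165)²) = 7.17×10^6 N/C.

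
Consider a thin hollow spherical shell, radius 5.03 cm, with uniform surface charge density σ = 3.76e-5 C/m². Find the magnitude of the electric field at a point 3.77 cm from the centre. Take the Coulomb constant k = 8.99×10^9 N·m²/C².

Use a concentric Gaussian sphere at r = 3.77 cm (inside the shell, r < 5.03 cm).
No charge lies within this surface, so Q_enc = 0 and Gauss's law gives E·4πr² = 0 ⇒ E = 0.

|E| = 0 N/C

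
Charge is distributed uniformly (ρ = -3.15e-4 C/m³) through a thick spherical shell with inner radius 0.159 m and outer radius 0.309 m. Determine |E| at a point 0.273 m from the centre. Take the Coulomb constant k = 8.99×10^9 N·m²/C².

|E| = 2.60×10^6 N/C

Use a concentric Gaussian sphere at r = 0.273 m (within the shell material, 0.159 m < r < 0.309 m).
Only the shell between 0.159 m and r is enclosed: Q_enc = ρ·(4π/3)(r³ − a³) = (-3.15×10^-4)·(4π/3)·((0.273)³ − (0.159)³) = -2.154×10^-5 C.
Since E is radial and uniform over the Gaussian sphere, Φ = E·4πr² = Q_enc/ε₀.
E = k|Q_enc|/r² = (8.99×10^9)(2.154×10^-5)/(0.273)² = 2.60×10^6 N/C.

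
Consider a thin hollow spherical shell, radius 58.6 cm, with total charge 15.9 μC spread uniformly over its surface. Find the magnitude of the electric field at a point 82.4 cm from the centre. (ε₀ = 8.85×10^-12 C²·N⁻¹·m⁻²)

|E| ≈ 2.11×10^5 N/C

By spherical symmetry E is radial; choose a Gaussian sphere of radius r = 82.4 cm (r > 58.6 cm).
The entire shell is enclosed: Q_enc = 1.59×10^-5 C.
Since E is radial and uniform over the Gaussian sphere, Φ = E·4πr² = Q_enc/ε₀.
E = |Q_enc|/(4πε₀r²) = (1.59×10^-5)/(4π·8.85×10^-12·(0.824)²) = 2.11×10^5 N/C.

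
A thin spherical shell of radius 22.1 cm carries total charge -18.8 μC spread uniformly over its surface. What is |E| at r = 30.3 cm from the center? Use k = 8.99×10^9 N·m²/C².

Symmetry ⇒ E = E(r) r̂. Gaussian sphere of radius r = 30.3 cm (r > 22.1 cm).
The entire shell is enclosed: Q_enc = -1.88×10^-5 C.
By Gauss's law, ∮E·dA = E·4πr² = Q_enc/ε₀.
E = k|Q_enc|/r² = (8.99×10^9)(1.88e-5)/(0.303)² = 1.84e6 N/C.

|E| ≈ 1.84×10^6 N/C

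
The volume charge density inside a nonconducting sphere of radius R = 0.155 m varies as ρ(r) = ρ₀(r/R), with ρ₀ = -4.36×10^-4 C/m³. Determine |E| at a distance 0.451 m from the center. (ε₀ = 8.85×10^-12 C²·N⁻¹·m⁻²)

Use a concentric Gaussian sphere at r = 0.451 m (r > R, all charge enclosed).
Q_enc = 4π ∫₀^R ρ₀(r'/R)^1 r'² dr' = 4πρ₀R³/4 = -5.101×10^-6 C.
Applying ∮E·dA = Q_enc/ε₀ with Φ = E(4πr²):
E = |Q_enc|/(4πε₀r²) = (5.101×10^-6)/(4π·8.85×10^-12·(0.451)²) = 2.25e5 N/C.

E ≈ 2.25×10^5 V/m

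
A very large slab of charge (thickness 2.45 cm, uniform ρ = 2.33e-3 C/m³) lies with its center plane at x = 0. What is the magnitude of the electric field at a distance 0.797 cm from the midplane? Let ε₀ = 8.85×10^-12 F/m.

By symmetry E is perpendicular to the slab. A Gaussian pillbox from −0.797 cm to +0.797 cm (face area A) lies entirely within the slab.
Q_enc = ρ·(2x)·A and flux = 2EA, so 2EA = 2ρxA/ε₀ ⇒ E = |ρ|x/ε₀.
E = (2.33×10^-3)(0.00797)/(8.85×10^-12) = 2.10e6 N/C.

|E| = 2.10×10^6 N/C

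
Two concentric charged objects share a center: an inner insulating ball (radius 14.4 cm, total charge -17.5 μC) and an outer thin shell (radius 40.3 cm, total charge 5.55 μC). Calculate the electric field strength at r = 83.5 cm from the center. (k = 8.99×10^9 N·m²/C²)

1.54×10^5 N/C

Use a concentric Gaussian sphere at r = 83.5 cm (r > 40.3 cm, enclosing both).
Q_enc = (-17.5 μC) + (5.55 μC) = -1.195e-5 C.
Applying ∮E·dA = Q_enc/ε₀ with Φ = E(4πr²):
E = k|Q_enc|/r² = (8.99×10^9)(1.195×10^-5)/(0.835)² = 1.54×10^5 N/C.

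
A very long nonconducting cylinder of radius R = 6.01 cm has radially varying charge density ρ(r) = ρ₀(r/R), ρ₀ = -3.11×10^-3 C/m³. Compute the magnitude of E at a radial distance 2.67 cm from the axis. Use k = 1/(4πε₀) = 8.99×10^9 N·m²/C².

Choose a coaxial cylinder of radius r = 2.67 cm (arbitrary length L) as the Gaussian surface (r < R).
λ_enc = ∫₀^r ρ(r')·2πr' dr' = (2πρ₀/R)·r^3/3 = -2.063×10^-6 C/m.
Applying ∮E·dA = Q_enc/ε₀ with the end caps contributing no flux:
E = 2k|λ_enc|/r = 2(8.99×10^9)(2.063×10^-6)/(0.0267) = 1.39×10^6 N/C.

E = 1.39e6 N/C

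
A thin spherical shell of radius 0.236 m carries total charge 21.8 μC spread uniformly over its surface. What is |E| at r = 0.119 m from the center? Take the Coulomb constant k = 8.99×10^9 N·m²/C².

E = 0 (no enclosed charge)

Take a concentric spherical Gaussian surface of radius r = 0.119 m (inside the shell, r < 0.236 m).
All the charge is outside the Gaussian surface: Q_enc = 0, hence E = 0 everywhere inside the shell.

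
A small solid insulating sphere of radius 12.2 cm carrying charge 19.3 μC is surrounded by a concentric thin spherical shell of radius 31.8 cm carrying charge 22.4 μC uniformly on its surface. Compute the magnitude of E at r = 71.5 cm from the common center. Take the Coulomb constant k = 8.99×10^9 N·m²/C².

Take a concentric spherical Gaussian surface of radius r = 71.5 cm (r > 31.8 cm, enclosing both).
Q_enc = (19.3 μC) + (22.4 μC) = 4.17e-5 C.
By Gauss's law, ∮E·dA = E·4πr² = Q_enc/ε₀.
E = k|Q_enc|/r² = (8.99×10^9)(4.17e-5)/(0.715)² = 7.33×10^5 N/C.

|E| = 7.33×10^5 V/m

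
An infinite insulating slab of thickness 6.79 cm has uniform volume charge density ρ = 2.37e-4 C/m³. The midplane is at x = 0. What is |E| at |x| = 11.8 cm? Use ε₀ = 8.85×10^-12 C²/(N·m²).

The point |x| = 11.8 cm lies outside the slab (half-thickness 0.03395 m). A symmetric pillbox spanning the full slab encloses Q_enc = ρ·d·A.
Flux = 2EA ⇒ E = |ρ|d/(2ε₀), independent of distance outside.
E = (2.37×10^-4)(0.0679)/(2·8.85×10^-12) = 9.09×10^5 N/C.

|E| = 9.09×10^5 N/C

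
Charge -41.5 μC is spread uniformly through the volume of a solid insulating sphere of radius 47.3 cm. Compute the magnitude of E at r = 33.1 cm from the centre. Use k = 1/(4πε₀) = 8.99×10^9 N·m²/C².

E ≈ 1.17×10^6 N/C

Use a concentric Gaussian sphere at r = 33.1 cm (r < R).
Only the charge within r is enclosed: Q_enc = Q·(r/R)³ = (-41.5 μC)·(33.1 cm/47.3 cm)³ = -1.422×10^-5 C.
Applying ∮E·dA = Q_enc/ε₀ with Φ = E(4πr²):
E = k|Q_enc|/r² = (8.99×10^9)(1.422×10^-5)/(0.331)² = 1.17e6 N/C.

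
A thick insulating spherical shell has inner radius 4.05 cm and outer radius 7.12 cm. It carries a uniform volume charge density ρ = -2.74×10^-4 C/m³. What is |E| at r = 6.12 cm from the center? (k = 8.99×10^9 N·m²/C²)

|E| = 4.48e5 N/C

By spherical symmetry E is radial; choose a Gaussian sphere of radius r = 6.12 cm (within the shell material, 4.05 cm < r < 7.12 cm).
Enclosed charge is the volume from a to r: Q_enc = (4π/3)ρ(r³ − a³) = -1.868×10^-7 C.
Since E is radial and uniform over the Gaussian sphere, Φ = E·4πr² = Q_enc/ε₀.
E = k|Q_enc|/r² = (8.99×10^9)(1.868×10^-7)/(0.0612)² = 4.48×10^5 N/C.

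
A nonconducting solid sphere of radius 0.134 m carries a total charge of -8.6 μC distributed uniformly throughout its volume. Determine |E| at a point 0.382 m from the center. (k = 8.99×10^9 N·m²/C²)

5.30×10^5 V/m

By spherical symmetry E is radial; choose a Gaussian sphere of radius r = 0.382 m (r > R, so the entire charge is enclosed).
Q_enc = -8.6 μC = -8.60e-6 C.
Applying ∮E·dA = Q_enc/ε₀ with Φ = E(4πr²):
E = k|Q_enc|/r² = (8.99×10^9)(8.60×10^-6)/(0.382)² = 5.30×10^5 N/C.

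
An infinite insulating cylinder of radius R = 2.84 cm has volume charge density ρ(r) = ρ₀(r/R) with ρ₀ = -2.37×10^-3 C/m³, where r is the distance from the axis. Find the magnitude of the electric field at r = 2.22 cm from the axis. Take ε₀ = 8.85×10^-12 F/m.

E = 1.55×10^6 N/C

Take a coaxial cylindrical Gaussian surface of radius r = 2.22 cm and length L (r < R).
λ_enc = ∫₀^r ρ(r')·2πr' dr' = (2πρ₀/R)·r^3/3 = -1.912×10^-6 C/m.
By Gauss's law (flux through the curved wall only), E·2πrL = λ_enc L/ε₀.
E = |λ_enc|/(2πε₀r) = (1.912×10^-6)/(2π·8.85×10^-12·0.0222) = 1.55e6 N/C.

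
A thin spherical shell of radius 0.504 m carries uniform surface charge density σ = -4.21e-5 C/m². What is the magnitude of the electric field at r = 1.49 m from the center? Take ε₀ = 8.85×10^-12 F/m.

|E| = 5.44×10^5 V/m

Use a concentric Gaussian sphere at r = 1.49 m (r > 0.504 m).
The entire shell is enclosed: Q_enc = σ·4πR² = (-4.21e-5)·4π·(0.504)² = -1.344×10^-4 C.
Gauss's law: E·4πr² = Q_enc/ε₀.
E = |Q_enc|/(4πε₀r²) = (1.344×10^-4)/(4π·8.85×10^-12·(1.49)²) = 5.44×10^5 N/C.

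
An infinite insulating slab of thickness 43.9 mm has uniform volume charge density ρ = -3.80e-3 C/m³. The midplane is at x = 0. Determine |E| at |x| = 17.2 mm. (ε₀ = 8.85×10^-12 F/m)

E = 7.39e6 N/C

By symmetry E is perpendicular to the slab. A Gaussian pillbox from −17.2 mm to +17.2 mm (face area A) lies entirely within the slab.
Q_enc = ρ·(2x)·A and flux = 2EA, so 2EA = 2ρxA/ε₀ ⇒ E = |ρ|x/ε₀.
E = (3.80×10^-3)(0.0172)/(8.85×10^-12) = 7.39×10^6 N/C.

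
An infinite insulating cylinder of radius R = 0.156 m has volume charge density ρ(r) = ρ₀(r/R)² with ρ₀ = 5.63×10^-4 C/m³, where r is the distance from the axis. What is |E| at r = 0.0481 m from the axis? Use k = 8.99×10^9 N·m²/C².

E ≈ 7.27×10^4 N/C

Take a coaxial cylindrical Gaussian surface of radius r = 0.0481 m and length L (r < R).
λ_enc = ∫₀^r ρ(r')·2πr' dr' = (2πρ₀/R²)·r^4/4 = 1.945e-7 C/m.
Gauss's law: E·2πrL = λ_enc L/ε₀.
E = 2k|λ_enc|/r = 2(8.99×10^9)(1.945×10^-7)/(0.0481) = 7.27e4 N/C.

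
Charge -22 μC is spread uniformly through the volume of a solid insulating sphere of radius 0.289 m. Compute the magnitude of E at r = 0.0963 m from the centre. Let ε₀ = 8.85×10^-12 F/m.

By spherical symmetry E is radial; choose a Gaussian sphere of radius r = 0.0963 m (r < R).
Only the charge within r is enclosed: Q_enc = Q·(r/R)³ = (-22 μC)·(0.0963 m/0.289 m)³ = -8.14e-7 C.
Applying ∮E·dA = Q_enc/ε₀ with Φ = E(4πr²):
E = |Q_enc|/(4πε₀r²) = (8.14×10^-7)/(4π·8.85×10^-12·(0.0963)²) = 7.89×10^5 N/C.

E ≈ 7.89×10^5 N/C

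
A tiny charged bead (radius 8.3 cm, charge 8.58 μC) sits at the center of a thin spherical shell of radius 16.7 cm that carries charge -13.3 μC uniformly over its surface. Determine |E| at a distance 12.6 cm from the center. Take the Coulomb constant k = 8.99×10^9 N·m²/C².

|E| = 4.86e6 N/C

Symmetry ⇒ E = E(r) r̂. Gaussian sphere of radius r = 12.6 cm (between the bodies, 8.3 cm < r < 16.7 cm).
The shell at 16.7 cm lies outside the Gaussian surface, so Q_enc = 8.58 μC = 8.58×10^-6 C.
Gauss's law: E·4πr² = Q_enc/ε₀.
E = k|Q_enc|/r² = (8.99×10^9)(8.58e-6)/(0.126)² = 4.86×10^6 N/C.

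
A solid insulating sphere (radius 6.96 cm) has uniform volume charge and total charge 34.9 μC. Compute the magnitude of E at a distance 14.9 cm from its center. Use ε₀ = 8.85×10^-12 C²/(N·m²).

Symmetry ⇒ E = E(r) r̂. Gaussian sphere of radius r = 14.9 cm (r > R, so the entire charge is enclosed).
Q_enc = 34.9 μC = 3.49×10^-5 C.
Gauss's law: E·4πr² = Q_enc/ε₀.
E = |Q_enc|/(4πε₀r²) = (3.49e-5)/(4π·8.85×10^-12·(0.149)²) = 1.41×10^7 N/C.

E = 1.41e7 N/C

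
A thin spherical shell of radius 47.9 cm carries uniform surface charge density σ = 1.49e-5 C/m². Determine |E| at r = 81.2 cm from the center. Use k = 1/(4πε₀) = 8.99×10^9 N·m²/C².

|E| = 5.86×10^5 V/m

Take a concentric spherical Gaussian surface of radius r = 81.2 cm (r > 47.9 cm).
The entire shell is enclosed: Q_enc = σ·4πR² = (1.49×10^-5)·4π·(0.479)² = 4.296×10^-5 C.
Applying ∮E·dA = Q_enc/ε₀ with Φ = E(4πr²):
E = k|Q_enc|/r² = (8.99×10^9)(4.296e-5)/(0.812)² = 5.86×10^5 N/C.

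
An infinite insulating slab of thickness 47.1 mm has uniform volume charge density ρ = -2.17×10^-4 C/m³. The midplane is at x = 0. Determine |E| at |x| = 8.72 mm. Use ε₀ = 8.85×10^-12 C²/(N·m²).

E = 2.14×10^5 V/m

By symmetry E is perpendicular to the slab. A Gaussian pillbox from −8.72 mm to +8.72 mm (face area A) lies entirely within the slab.
Q_enc = ρ·(2x)·A and flux = 2EA, so 2EA = 2ρxA/ε₀ ⇒ E = |ρ|x/ε₀.
E = (2.17×10^-4)(0.00872)/(8.85×10^-12) = 2.14×10^5 N/C.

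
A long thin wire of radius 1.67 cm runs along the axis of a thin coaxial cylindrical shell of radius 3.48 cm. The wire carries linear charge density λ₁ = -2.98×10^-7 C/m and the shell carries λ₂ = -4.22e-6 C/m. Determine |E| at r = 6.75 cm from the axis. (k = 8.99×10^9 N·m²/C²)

Take a coaxial cylindrical Gaussian surface of radius r = 6.75 cm and length L (r > 3.48 cm, enclosing both).
λ_enc = λ₁ + λ₂ = (-2.98×10^-7) + (-4.22×10^-6) = -4.518×10^-6 C/m.
Applying ∮E·dA = Q_enc/ε₀ with the end caps contributing no flux:
E = 2k|λ_enc|/r = 2(8.99×10^9)(4.518×10^-6)/(0.0675) = 1.20×10^6 N/C.

|E| ≈ 1.20×10^6 V/m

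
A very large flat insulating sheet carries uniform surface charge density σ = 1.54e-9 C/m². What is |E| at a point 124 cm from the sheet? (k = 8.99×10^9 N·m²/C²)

By planar symmetry E is perpendicular to the sheet and uniform; use a Gaussian pillbox with flat faces of area A on each side of the sheet.
Flux Φ = 2EA and Q_enc = σA, so 2EA = σA/ε₀ ⇒ E = |σ|/(2ε₀), independent of distance.
E = 2πk|σ| = 2π(8.99×10^9)(1.54×10^-9) = 87 N/C.

|E| ≈ 87 N/C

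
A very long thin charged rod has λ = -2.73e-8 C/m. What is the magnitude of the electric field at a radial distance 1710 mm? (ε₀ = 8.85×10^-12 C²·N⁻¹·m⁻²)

Choose a coaxial cylinder of radius r = 1710 mm (arbitrary length L) as the Gaussian surface.
Q_enc = λL, so λ_enc = -2.73e-8 C/m.
Since E is radial and uniform over the curved surface, Φ = E·2πrL = Q_enc/ε₀ = λ_enc L/ε₀.
E = |λ_enc|/(2πε₀r) = (2.73e-8)/(2π·8.85×10^-12·1.71) = 287 N/C.

|E| = 287 N/C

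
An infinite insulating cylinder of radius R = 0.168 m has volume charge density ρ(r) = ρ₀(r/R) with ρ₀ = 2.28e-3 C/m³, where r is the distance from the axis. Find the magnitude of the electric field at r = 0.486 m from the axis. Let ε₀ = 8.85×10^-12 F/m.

Coaxial Gaussian cylinder, radius r = 0.486 m, length L (r > R, full charge per length enclosed).
λ_enc = 2π ∫₀^R ρ₀(r'/R)^1 r' dr' = 2πρ₀R²/3 = 1.348e-4 C/m.
Applying ∮E·dA = Q_enc/ε₀ with the end caps contributing no flux:
E = |λ_enc|/(2πε₀r) = (1.348e-4)/(2π·8.85×10^-12·0.486) = 4.99×10^6 N/C.

|E| = 4.99×10^6 N/C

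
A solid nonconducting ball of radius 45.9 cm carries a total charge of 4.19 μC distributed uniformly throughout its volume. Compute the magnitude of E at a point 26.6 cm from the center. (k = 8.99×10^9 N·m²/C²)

E = 1.04e5 N/C

Use a concentric Gaussian sphere at r = 26.6 cm (r < R).
For a uniform sphere the enclosed fraction is (r/R)³, so Q_enc = (4.19 μC)(0.266/0.459)³ = 8.155e-7 C.
Applying ∮E·dA = Q_enc/ε₀ with Φ = E(4πr²):
E = k|Q_enc|/r² = (8.99×10^9)(8.155×10^-7)/(0.266)² = 1.04e5 N/C.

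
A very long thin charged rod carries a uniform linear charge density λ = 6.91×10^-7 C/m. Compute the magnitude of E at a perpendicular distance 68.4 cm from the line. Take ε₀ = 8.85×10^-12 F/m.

E ≈ 1.82e4 V/m

Choose a coaxial cylinder of radius r = 68.4 cm (arbitrary length L) as the Gaussian surface.
Q_enc = λL, so λ_enc = 6.91×10^-7 C/m.
Applying ∮E·dA = Q_enc/ε₀ with the end caps contributing no flux:
E = |λ_enc|/(2πε₀r) = (6.91e-7)/(2π·8.85×10^-12·0.684) = 1.82×10^4 N/C.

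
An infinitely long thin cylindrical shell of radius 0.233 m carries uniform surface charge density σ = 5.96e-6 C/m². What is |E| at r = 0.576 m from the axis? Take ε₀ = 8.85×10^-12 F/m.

Take a coaxial cylindrical Gaussian surface of radius r = 0.576 m and length L (r > 0.233 m).
The whole shell is enclosed: λ_enc = σ·2πR = (5.96×10^-6)·2π·(0.233) = 8.725×10^-6 C/m.
Applying ∮E·dA = Q_enc/ε₀ with the end caps contributing no flux:
E = |λ_enc|/(2πε₀r) = (8.725×10^-6)/(2π·8.85×10^-12·0.576) = 2.72e5 N/C.

E = 2.72×10^5 V/m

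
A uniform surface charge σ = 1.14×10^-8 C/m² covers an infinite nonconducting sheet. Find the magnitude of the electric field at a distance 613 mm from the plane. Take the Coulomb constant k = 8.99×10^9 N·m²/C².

|E| = 644 N/C

By planar symmetry E is perpendicular to the sheet and uniform; use a Gaussian pillbox with flat faces of area A on each side of the sheet.
Flux Φ = 2EA and Q_enc = σA, so 2EA = σA/ε₀ ⇒ E = |σ|/(2ε₀), independent of distance.
E = 2πk|σ| = 2π(8.99×10^9)(1.14e-8) = 644 N/C.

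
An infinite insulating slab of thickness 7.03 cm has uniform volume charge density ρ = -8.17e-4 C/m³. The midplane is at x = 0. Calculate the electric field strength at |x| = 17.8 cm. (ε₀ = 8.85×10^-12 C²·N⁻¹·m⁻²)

The point |x| = 17.8 cm lies outside the slab (half-thickness 0.03515 m). A symmetric pillbox spanning the full slab encloses Q_enc = ρ·d·A.
Flux = 2EA ⇒ E = |ρ|d/(2ε₀), independent of distance outside.
E = (8.17×10^-4)(0.0703)/(2·8.85×10^-12) = 3.24×10^6 N/C.

E = 3.24×10^6 V/m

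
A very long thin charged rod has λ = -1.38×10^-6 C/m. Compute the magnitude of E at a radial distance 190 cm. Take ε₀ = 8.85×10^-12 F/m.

E ≈ 1.31e4 N/C

Coaxial Gaussian cylinder, radius r = 190 cm, length L.
Q_enc = λL, so λ_enc = -1.38×10^-6 C/m.
Since E is radial and uniform over the curved surface, Φ = E·2πrL = Q_enc/ε₀ = λ_enc L/ε₀.
E = |λ_enc|/(2πε₀r) = (1.38×10^-6)/(2π·8.85×10^-12·1.9) = 1.31×10^4 N/C.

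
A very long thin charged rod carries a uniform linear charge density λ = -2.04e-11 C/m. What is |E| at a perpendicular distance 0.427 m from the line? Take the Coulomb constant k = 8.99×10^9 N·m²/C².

Choose a coaxial cylinder of radius r = 0.427 m (arbitrary length L) as the Gaussian surface.
Q_enc = λL, so λ_enc = -2.04e-11 C/m.
Gauss's law: E·2πrL = λ_enc L/ε₀.
E = 2k|λ_enc|/r = 2(8.99×10^9)(2.04×10^-11)/(0.427) = 0.859 N/C.

E = 0.859 V/m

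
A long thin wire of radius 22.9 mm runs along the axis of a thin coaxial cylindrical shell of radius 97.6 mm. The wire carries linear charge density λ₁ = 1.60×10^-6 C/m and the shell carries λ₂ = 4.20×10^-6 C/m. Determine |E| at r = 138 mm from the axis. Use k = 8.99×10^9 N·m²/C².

E = 7.56×10^5 N/C

Choose a coaxial cylinder of radius r = 138 mm (arbitrary length L) as the Gaussian surface (r > 97.6 mm, enclosing both).
λ_enc = λ₁ + λ₂ = (1.60×10^-6) + (4.20e-6) = 5.80×10^-6 C/m.
Applying ∮E·dA = Q_enc/ε₀ with the end caps contributing no flux:
E = 2k|λ_enc|/r = 2(8.99×10^9)(5.80×10^-6)/(0.138) = 7.56×10^5 N/C.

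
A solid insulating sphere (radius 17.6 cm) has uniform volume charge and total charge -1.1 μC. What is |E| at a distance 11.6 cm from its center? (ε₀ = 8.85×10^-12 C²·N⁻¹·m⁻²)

E ≈ 2.10×10^5 N/C

Symmetry ⇒ E = E(r) r̂. Gaussian sphere of radius r = 11.6 cm (r < R).
For a uniform sphere the enclosed fraction is (r/R)³, so Q_enc = (-1.1 μC)(0.116/0.176)³ = -3.149e-7 C.
Since E is radial and uniform over the Gaussian sphere, Φ = E·4πr² = Q_enc/ε₀.
E = |Q_enc|/(4πε₀r²) = (3.149×10^-7)/(4π·8.85×10^-12·(0.116)²) = 2.10×10^5 N/C.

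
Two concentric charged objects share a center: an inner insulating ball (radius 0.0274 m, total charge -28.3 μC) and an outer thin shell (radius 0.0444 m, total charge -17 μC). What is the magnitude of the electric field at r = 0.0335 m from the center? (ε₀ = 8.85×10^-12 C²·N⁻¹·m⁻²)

By spherical symmetry E is radial; choose a Gaussian sphere of radius r = 0.0335 m (between the bodies, 0.0274 m < r < 0.0444 m).
Only the inner charge is enclosed; the outer shell contributes nothing inside itself. Q_enc = -28.3 μC = -2.83e-5 C.
Since E is radial and uniform over the Gaussian sphere, Φ = E·4πr² = Q_enc/ε₀.
E = |Q_enc|/(4πε₀r²) = (2.83×10^-5)/(4π·8.85×10^-12·(0.0335)²) = 2.27e8 N/C.

E = 2.27×10^8 N/C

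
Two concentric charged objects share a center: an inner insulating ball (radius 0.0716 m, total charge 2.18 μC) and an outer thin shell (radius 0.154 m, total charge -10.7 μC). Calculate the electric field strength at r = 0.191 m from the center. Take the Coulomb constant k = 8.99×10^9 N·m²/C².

E ≈ 2.10e6 N/C

Take a concentric spherical Gaussian surface of radius r = 0.191 m (r > 0.154 m, enclosing both).
Q_enc = (2.18 μC) + (-10.7 μC) = -8.52e-6 C.
By Gauss's law, ∮E·dA = E·4πr² = Q_enc/ε₀.
E = k|Q_enc|/r² = (8.99×10^9)(8.52e-6)/(0.191)² = 2.10e6 N/C.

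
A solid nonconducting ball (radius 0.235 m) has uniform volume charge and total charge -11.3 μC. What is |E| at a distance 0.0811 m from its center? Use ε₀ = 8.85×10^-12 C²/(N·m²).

E = 6.35e5 V/m

Take a concentric spherical Gaussian surface of radius r = 0.0811 m (r < R).
Only the charge within r is enclosed: Q_enc = Q·(r/R)³ = (-11.3 μC)·(0.0811 m/0.235 m)³ = -4.644×10^-7 C.
Applying ∮E·dA = Q_enc/ε₀ with Φ = E(4πr²):
E = |Q_enc|/(4πε₀r²) = (4.644×10^-7)/(4π·8.85×10^-12·(0.0811)²) = 6.35×10^5 N/C.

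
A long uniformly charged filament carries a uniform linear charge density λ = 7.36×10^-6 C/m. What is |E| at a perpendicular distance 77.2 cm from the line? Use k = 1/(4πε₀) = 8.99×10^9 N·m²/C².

|E| = 1.71e5 V/m

Choose a coaxial cylinder of radius r = 77.2 cm (arbitrary length L) as the Gaussian surface.
Q_enc = λL, so λ_enc = 7.36e-6 C/m.
Since E is radial and uniform over the curved surface, Φ = E·2πrL = Q_enc/ε₀ = λ_enc L/ε₀.
E = 2k|λ_enc|/r = 2(8.99×10^9)(7.36×10^-6)/(0.772) = 1.71×10^5 N/C.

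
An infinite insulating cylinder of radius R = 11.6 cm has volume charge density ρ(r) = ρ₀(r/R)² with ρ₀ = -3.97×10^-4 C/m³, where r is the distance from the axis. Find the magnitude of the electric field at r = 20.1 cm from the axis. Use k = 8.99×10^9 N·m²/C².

E = 7.51e5 N/C

Choose a coaxial cylinder of radius r = 20.1 cm (arbitrary length L) as the Gaussian surface (r > R, full charge per length enclosed).
λ_enc = 2π ∫₀^R ρ₀(r'/R)^2 r' dr' = 2πρ₀R²/4 = -8.391×10^-6 C/m.
By Gauss's law (flux through the curved wall only), E·2πrL = λ_enc L/ε₀.
E = 2k|λ_enc|/r = 2(8.99×10^9)(8.391×10^-6)/(0.201) = 7.51×10^5 N/C.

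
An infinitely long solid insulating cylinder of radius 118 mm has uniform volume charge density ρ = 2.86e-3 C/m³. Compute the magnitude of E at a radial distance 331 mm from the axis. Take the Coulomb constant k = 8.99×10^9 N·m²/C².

|E| ≈ 6.80×10^6 V/m

Choose a coaxial cylinder of radius r = 331 mm (arbitrary length L) as the Gaussian surface (r > 118 mm, full cross-section enclosed).
λ_enc = ρ·πR² = (2.86×10^-3)π(0.118)² = 1.251×10^-4 C/m.
Since E is radial and uniform over the curved surface, Φ = E·2πrL = Q_enc/ε₀ = λ_enc L/ε₀.
E = 2k|λ_enc|/r = 2(8.99×10^9)(1.251×10^-4)/(0.331) = 6.80e6 N/C.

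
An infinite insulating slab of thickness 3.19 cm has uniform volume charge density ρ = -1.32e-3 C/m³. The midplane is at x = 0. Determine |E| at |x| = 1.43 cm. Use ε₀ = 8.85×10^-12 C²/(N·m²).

E = 2.13×10^6 N/C

By symmetry E is perpendicular to the slab. A Gaussian pillbox from −1.43 cm to +1.43 cm (face area A) lies entirely within the slab.
Q_enc = ρ·(2x)·A and flux = 2EA, so 2EA = 2ρxA/ε₀ ⇒ E = |ρ|x/ε₀.
E = (1.32×10^-3)(0.0143)/(8.85×10^-12) = 2.13×10^6 N/C.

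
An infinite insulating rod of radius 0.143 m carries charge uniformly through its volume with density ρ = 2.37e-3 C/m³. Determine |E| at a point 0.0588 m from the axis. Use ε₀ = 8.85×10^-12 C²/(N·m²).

Take a coaxial cylindrical Gaussian surface of radius r = 0.0588 m and length L (r < R).
Enclosed charge per unit length: λ_enc = ρ·πr² = (2.37×10^-3)π(0.0588)² = 2.574×10^-5 C/m.
Gauss's law: E·2πrL = λ_enc L/ε₀.
E = |λ_enc|/(2πε₀r) = (2.574×10^-5)/(2π·8.85×10^-12·0.0588) = 7.87×10^6 N/C.

|E| = 7.87e6 V/m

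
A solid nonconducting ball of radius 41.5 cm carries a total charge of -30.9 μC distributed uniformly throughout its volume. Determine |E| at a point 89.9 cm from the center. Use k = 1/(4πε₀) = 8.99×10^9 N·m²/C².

By spherical symmetry E is radial; choose a Gaussian sphere of radius r = 89.9 cm (r > R, so the entire charge is enclosed).
Q_enc = -30.9 μC = -3.09e-5 C.
Gauss's law: E·4πr² = Q_enc/ε₀.
E = k|Q_enc|/r² = (8.99×10^9)(3.09×10^-5)/(0.899)² = 3.44e5 N/C.

|E| ≈ 3.44×10^5 V/m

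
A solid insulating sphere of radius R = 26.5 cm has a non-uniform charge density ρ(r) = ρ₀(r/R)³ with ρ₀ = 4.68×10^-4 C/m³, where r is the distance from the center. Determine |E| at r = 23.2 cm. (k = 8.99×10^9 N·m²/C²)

Symmetry ⇒ E = E(r) r̂. Gaussian sphere of radius r = 23.2 cm (r < R).
Integrate the density: Q_enc = 4π ∫₀^r ρ₀(r'/R)^3 r'² dr' = 4πρ₀ r^6/(6·R³) = 8.213e-6 C.
By Gauss's law, ∮E·dA = E·4πr² = Q_enc/ε₀.
E = k|Q_enc|/r² = (8.99×10^9)(8.213e-6)/(0.232)² = 1.37e6 N/C.

|E| ≈ 1.37×10^6 V/m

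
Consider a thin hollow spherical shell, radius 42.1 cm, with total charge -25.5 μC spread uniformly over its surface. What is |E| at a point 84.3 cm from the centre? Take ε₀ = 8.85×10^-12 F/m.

Take a concentric spherical Gaussian surface of radius r = 84.3 cm (r > 42.1 cm).
The entire shell is enclosed: Q_enc = -2.55×10^-5 C.
Gauss's law: E·4πr² = Q_enc/ε₀.
E = |Q_enc|/(4πε₀r²) = (2.55×10^-5)/(4π·8.85×10^-12·(0.843)²) = 3.23×10^5 N/C.

E ≈ 3.23e5 N/C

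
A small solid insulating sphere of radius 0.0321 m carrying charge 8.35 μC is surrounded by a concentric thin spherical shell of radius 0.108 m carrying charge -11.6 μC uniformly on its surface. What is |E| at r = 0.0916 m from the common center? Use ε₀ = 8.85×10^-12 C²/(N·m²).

E ≈ 8.95×10^6 N/C

Use a concentric Gaussian sphere at r = 0.0916 m (between the bodies, 0.0321 m < r < 0.108 m).
The shell at 0.108 m lies outside the Gaussian surface, so Q_enc = 8.35 μC = 8.35×10^-6 C.
By Gauss's law, ∮E·dA = E·4πr² = Q_enc/ε₀.
E = |Q_enc|/(4πε₀r²) = (8.35e-6)/(4π·8.85×10^-12·(0.0916)²) = 8.95×10^6 N/C.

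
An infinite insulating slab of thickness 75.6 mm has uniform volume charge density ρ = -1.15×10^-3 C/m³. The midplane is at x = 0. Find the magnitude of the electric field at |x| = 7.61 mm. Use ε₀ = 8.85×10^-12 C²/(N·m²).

By symmetry E is perpendicular to the slab. A Gaussian pillbox from −7.61 mm to +7.61 mm (face area A) lies entirely within the slab.
Q_enc = ρ·(2x)·A and flux = 2EA, so 2EA = 2ρxA/ε₀ ⇒ E = |ρ|x/ε₀.
E = (1.15×10^-3)(0.00761)/(8.85×10^-12) = 9.89×10^5 N/C.

9.89×10^5 N/C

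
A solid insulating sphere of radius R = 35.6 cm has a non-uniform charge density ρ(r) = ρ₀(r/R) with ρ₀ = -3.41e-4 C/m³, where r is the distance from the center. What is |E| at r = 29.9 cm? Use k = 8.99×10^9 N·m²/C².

Symmetry ⇒ E = E(r) r̂. Gaussian sphere of radius r = 29.9 cm (r < R).
Integrate the density: Q_enc = 4π ∫₀^r ρ₀(r'/R)^1 r'² dr' = 4πρ₀ r^4/(4·R) = -2.405e-5 C.
Since E is radial and uniform over the Gaussian sphere, Φ = E·4πr² = Q_enc/ε₀.
E = k|Q_enc|/r² = (8.99×10^9)(2.405e-5)/(0.299)² = 2.42×10^6 N/C.

|E| ≈ 2.42×10^6 V/m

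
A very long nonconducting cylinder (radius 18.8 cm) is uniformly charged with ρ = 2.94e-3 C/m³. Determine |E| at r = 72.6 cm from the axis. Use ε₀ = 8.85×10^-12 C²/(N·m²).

|E| = 8.09×10^6 N/C

Coaxial Gaussian cylinder, radius r = 72.6 cm, length L (r > 18.8 cm, full cross-section enclosed).
λ_enc = ρ·πR² = (2.94×10^-3)π(0.188)² = 3.264×10^-4 C/m.
By Gauss's law (flux through the curved wall only), E·2πrL = λ_enc L/ε₀.
E = |λ_enc|/(2πε₀r) = (3.264e-4)/(2π·8.85×10^-12·0.726) = 8.09×10^6 N/C.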